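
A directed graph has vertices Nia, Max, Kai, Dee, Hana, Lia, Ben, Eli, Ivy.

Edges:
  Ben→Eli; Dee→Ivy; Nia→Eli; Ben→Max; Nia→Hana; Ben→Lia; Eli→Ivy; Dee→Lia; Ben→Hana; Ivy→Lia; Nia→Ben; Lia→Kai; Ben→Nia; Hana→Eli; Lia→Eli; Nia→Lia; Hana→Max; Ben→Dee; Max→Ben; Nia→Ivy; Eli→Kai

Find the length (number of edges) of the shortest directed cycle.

2

For each vertex v, BFS finds the shortest path from v back to v.
The shortest such closed walk is Max → Ben → Max, length 2.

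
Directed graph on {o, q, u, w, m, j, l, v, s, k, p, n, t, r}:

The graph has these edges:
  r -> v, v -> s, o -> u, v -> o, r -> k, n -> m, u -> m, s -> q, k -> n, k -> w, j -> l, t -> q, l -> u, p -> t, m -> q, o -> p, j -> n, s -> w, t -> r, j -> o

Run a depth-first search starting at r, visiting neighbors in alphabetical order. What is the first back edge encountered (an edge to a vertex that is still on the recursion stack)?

t->r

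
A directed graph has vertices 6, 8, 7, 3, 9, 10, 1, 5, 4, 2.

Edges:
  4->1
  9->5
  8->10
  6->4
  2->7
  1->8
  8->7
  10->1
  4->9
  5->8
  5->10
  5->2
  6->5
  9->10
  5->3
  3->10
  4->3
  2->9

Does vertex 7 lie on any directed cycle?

No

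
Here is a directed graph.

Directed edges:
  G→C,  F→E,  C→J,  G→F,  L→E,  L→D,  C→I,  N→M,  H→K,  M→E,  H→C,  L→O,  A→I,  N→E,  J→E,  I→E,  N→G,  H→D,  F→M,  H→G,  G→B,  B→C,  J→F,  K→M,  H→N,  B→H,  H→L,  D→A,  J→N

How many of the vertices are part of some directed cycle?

6

A vertex is on a directed cycle iff it belongs to a strongly connected component of size ≥ 2 (or has a self-loop).
The vertices on cycles are {B, C, G, H, J, N} — 6 in total.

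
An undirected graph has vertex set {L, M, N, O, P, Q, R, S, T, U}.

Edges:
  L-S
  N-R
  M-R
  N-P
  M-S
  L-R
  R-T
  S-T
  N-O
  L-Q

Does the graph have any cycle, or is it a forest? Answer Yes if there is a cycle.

Yes

DFS, tracking each vertex's parent; an edge to a visited non-parent vertex closes a cycle.
Start from T:
visit T (parent –)
  visit R (parent T)
    visit L (parent R)
      visit S (parent L)
        S–T: T visited and ≠ parent → cycle
Cycle: T – R – L – S – T.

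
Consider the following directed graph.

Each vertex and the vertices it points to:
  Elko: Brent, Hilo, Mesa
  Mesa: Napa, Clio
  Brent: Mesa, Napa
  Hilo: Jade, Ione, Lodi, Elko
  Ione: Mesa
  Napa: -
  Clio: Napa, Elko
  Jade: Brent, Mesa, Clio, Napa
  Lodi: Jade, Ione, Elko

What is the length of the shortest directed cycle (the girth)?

For each vertex v, BFS finds the shortest path from v back to v.
The shortest such closed walk is Hilo → Elko → Hilo, length 2.

2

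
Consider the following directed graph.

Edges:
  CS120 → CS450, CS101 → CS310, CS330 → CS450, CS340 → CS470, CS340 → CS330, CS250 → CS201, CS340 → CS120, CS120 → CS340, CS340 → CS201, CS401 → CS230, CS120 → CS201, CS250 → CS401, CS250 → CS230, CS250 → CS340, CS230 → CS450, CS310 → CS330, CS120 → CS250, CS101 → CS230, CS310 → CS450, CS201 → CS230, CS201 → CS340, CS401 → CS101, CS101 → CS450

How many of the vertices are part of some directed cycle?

4

A vertex is on a directed cycle iff it belongs to a strongly connected component of size ≥ 2 (or has a self-loop).
The vertices on cycles are {CS120, CS201, CS250, CS340} — 4 in total.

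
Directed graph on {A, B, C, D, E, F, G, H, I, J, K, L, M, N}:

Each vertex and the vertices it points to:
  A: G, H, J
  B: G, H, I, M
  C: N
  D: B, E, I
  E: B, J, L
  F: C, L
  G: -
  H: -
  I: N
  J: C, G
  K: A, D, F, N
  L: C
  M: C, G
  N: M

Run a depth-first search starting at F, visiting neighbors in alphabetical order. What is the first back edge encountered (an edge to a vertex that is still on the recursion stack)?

M->C

DFS from F (visiting neighbors in alphabetical order); mark gray on enter, black on exit:
F gray
  C gray
    N gray
      M gray
        M→C: C is gray → back edge
First back edge: M → C.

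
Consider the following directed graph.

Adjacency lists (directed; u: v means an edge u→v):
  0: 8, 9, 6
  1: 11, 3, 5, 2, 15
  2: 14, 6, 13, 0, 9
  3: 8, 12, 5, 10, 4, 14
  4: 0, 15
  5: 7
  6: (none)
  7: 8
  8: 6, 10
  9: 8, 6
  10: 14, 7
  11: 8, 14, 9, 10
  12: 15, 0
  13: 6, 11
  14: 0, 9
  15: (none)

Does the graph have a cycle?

DFS with white/gray/black marking, starting from 12:
12 gray
  15 gray
  15 black
  0 gray
    8 gray
      6 gray
      6 black
      10 gray
        14 gray
          14→0: 0 is gray → back edge
Back edge found, so a cycle exists: 0 → 8 → 10 → 14 → 0.

Yes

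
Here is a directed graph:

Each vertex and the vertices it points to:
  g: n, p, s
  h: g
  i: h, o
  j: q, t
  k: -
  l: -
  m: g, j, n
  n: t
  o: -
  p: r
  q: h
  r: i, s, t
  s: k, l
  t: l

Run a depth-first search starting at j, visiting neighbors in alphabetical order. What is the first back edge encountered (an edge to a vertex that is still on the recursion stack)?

i→h

DFS from j (visiting neighbors in alphabetical order); mark gray on enter, black on exit:
j gray
  q gray
    h gray
      g gray
        n gray
          t gray
            l gray
            l black
          t black
        n black
        p gray
          r gray
            i gray
              i→h: h is gray → back edge
First back edge: i → h.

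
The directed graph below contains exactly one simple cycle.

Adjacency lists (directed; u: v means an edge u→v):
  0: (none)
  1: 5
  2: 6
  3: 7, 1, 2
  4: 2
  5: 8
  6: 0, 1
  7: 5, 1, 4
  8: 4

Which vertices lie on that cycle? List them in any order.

DFS with gray/black marking from 2:
2 gray
  6 gray
    0 gray
    0 black
    1 gray
      5 gray
        8 gray
          4 gray
            4→2: 2 is gray → back edge
Back edge closes the cycle 2 → 6 → 1 → 5 → 8 → 4 → 2; its vertices are {1, 2, 4, 5, 6, 8}.

1, 2, 4, 5, 6, 8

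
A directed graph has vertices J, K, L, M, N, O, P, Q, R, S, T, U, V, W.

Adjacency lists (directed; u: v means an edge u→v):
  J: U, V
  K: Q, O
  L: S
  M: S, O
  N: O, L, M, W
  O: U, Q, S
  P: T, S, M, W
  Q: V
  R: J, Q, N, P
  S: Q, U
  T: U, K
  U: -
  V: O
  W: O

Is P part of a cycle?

No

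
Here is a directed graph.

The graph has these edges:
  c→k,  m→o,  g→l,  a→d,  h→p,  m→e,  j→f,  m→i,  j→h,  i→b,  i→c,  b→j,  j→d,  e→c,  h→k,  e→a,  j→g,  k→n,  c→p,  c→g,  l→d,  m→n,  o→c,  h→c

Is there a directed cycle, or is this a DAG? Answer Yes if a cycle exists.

No

DFS with white/gray/black marking, starting from o:
o gray
  c gray
    k gray
      n gray
      n black
    k black
    g gray
      l gray
        d gray
        d black
      l black
    g black
    p gray
    p black
  c black
o black
a gray
  a→d: d black — skip
a black
b gray
  j gray
    j→g: g black — skip
    f gray
    f black
    h gray
      h→p: p black — skip
      h→k: k black — skip
      h→c: c black — skip
    h black
    j→d: d black — skip
  j black
b black
e gray
  e→a: a black — skip
  e→c: c black — skip
e black
i gray
  i→c: c black — skip
  i→b: b black — skip
i black
m gray
  m→i: i black — skip
  m→e: e black — skip
  m→n: n black — skip
  m→o: o black — skip
m black
Every edge goes to a white or black vertex — no back edge, so the graph is acyclic.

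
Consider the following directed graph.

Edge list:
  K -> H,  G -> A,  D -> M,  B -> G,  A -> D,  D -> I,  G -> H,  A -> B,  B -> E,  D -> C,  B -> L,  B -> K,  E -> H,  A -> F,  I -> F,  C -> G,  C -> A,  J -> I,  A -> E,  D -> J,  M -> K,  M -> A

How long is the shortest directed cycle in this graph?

3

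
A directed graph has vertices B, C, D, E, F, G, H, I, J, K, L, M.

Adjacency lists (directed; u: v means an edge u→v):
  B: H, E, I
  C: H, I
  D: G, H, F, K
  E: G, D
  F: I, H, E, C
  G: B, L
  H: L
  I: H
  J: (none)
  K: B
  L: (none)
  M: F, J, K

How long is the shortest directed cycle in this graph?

For each vertex v, BFS finds the shortest path from v back to v.
The shortest such closed walk is F → E → D → F, length 3.

3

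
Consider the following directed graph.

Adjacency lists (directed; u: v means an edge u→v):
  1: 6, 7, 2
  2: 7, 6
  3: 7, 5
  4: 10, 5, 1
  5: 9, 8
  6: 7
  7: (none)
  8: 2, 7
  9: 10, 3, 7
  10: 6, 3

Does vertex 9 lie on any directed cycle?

9 is on a cycle iff 9 can reach itself via ≥1 edge.
9 → 3 → 5 → 9 — yes.

Yes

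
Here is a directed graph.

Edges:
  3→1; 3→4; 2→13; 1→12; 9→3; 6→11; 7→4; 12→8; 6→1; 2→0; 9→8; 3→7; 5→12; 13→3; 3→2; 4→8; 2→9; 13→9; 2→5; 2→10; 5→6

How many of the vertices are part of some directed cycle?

A vertex is on a directed cycle iff it belongs to a strongly connected component of size ≥ 2 (or has a self-loop).
The vertices on cycles are {2, 3, 9, 13} — 4 in total.

4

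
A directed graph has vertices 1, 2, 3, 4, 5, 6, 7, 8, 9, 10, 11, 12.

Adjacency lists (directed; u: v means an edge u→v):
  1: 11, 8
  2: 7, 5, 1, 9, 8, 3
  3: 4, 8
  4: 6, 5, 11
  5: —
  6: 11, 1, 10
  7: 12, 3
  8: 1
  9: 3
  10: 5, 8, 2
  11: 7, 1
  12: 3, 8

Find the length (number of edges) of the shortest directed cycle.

2

For each vertex v, BFS finds the shortest path from v back to v.
The shortest such closed walk is 11 → 1 → 11, length 2.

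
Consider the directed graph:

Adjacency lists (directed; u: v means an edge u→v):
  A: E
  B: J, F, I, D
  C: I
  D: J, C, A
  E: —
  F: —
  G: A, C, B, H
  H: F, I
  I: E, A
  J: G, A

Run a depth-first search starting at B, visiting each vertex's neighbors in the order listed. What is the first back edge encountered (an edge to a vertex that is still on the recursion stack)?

DFS from B (visiting each vertex's neighbors in the order listed); mark gray on enter, black on exit:
B gray
  J gray
    G gray
      A gray
        E gray
        E black
      A black
      C gray
        I gray
          I→E: E black — skip
          I→A: A black — skip
        I black
      C black
      G→B: B is gray → back edge
First back edge: G → B.

G->B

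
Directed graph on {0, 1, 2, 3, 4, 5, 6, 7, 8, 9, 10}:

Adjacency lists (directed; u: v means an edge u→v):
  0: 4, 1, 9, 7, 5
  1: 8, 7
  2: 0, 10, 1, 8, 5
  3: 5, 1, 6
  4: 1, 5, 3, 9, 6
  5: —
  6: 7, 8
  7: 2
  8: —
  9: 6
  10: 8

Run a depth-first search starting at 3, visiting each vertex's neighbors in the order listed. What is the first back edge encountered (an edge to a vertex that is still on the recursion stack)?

DFS from 3 (visiting each vertex's neighbors in the order listed); mark gray on enter, black on exit:
3 gray
  5 gray
  5 black
  1 gray
    8 gray
    8 black
    7 gray
      2 gray
        0 gray
          4 gray
            4→1: 1 is gray → back edge
First back edge: 4 → 1.

4→1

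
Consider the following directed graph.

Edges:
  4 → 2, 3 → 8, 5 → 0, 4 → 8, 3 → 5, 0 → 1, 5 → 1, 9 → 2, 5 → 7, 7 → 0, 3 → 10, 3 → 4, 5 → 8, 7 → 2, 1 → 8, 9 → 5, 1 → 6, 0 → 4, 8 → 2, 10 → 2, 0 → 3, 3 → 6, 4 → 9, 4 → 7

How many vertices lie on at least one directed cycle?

A vertex is on a directed cycle iff it belongs to a strongly connected component of size ≥ 2 (or has a self-loop).
The vertices on cycles are {0, 3, 4, 5, 7, 9} — 6 in total.

6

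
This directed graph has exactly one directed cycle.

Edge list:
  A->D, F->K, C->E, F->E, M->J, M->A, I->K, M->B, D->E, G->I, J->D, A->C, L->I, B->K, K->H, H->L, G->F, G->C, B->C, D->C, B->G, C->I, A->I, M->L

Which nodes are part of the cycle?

DFS with gray/black marking from K:
K gray
  H gray
    L gray
      I gray
        I→K: K is gray → back edge
Back edge closes the cycle K → H → L → I → K; its vertices are {H, I, K, L}.

H, I, K, L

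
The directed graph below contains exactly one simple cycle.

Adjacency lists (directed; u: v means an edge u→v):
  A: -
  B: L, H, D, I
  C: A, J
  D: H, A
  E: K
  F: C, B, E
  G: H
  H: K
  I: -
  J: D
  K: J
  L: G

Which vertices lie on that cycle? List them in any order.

DFS with gray/black marking from K:
K gray
  J gray
    D gray
      H gray
        H→K: K is gray → back edge
Back edge closes the cycle K → J → D → H → K; its vertices are {D, H, J, K}.

D, H, J, K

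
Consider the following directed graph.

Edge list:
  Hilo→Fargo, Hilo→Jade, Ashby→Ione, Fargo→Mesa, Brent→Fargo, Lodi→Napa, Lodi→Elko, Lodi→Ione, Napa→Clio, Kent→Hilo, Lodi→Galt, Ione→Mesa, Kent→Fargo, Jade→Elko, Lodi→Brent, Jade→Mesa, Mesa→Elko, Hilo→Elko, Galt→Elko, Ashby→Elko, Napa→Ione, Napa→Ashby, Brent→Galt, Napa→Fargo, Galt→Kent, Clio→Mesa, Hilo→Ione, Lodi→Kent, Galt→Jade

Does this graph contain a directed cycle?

No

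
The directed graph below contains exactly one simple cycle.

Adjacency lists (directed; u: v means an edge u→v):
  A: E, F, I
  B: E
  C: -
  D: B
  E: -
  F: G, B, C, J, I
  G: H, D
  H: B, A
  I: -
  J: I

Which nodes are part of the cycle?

DFS with gray/black marking from F:
F gray
  G gray
    H gray
      B gray
        E gray
        E black
      B black
      A gray
        A→E: E black — skip
        A→F: F is gray → back edge
Back edge closes the cycle F → G → H → A → F; its vertices are {A, F, G, H}.

A, F, G, H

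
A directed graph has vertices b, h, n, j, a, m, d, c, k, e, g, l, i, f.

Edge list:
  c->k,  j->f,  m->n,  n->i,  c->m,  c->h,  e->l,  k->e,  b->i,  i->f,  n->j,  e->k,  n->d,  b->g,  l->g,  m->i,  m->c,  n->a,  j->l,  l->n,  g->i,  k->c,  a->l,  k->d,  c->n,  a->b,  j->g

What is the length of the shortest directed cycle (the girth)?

For each vertex v, BFS finds the shortest path from v back to v.
The shortest such closed walk is k → e → k, length 2.

2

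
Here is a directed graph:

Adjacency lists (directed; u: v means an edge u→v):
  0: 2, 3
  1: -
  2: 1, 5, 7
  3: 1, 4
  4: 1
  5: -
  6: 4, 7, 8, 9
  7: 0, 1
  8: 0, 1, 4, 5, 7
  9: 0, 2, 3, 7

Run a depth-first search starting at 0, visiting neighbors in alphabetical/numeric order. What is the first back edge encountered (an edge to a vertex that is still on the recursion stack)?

DFS from 0 (visiting neighbors in alphabetical/numeric order); mark gray on enter, black on exit:
0 gray
  2 gray
    1 gray
    1 black
    5 gray
    5 black
    7 gray
      7→0: 0 is gray → back edge
First back edge: 7 → 0.

7→0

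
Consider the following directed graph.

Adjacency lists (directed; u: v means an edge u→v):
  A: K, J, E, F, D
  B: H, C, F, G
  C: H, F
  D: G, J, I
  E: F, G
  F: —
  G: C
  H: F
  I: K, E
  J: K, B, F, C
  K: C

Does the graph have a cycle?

DFS with white/gray/black marking, starting from C:
C gray
  H gray
    F gray
    F black
  H black
  C→F: F black — skip
C black
A gray
  K gray
    K→C: C black — skip
  K black
  J gray
    J→K: K black — skip
    B gray
      B→H: H black — skip
      B→C: C black — skip
      B→F: F black — skip
      G gray
        G→C: C black — skip
      G black
    B black
    J→F: F black — skip
    J→C: C black — skip
  J black
  E gray
    E→F: F black — skip
    E→G: G black — skip
  E black
  A→F: F black — skip
  D gray
    D→G: G black — skip
    D→J: J black — skip
    I gray
      I→K: K black — skip
      I→E: E black — skip
    I black
  D black
A black
Every edge goes to a white or black vertex — no back edge, so the graph is acyclic.

No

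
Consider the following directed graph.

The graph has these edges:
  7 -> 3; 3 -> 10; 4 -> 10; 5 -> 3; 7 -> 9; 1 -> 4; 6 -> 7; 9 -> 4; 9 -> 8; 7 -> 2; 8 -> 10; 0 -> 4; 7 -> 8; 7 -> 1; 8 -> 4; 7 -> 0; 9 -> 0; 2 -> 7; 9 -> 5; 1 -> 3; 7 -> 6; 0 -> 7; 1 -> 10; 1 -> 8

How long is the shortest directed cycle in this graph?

2

For each vertex v, BFS finds the shortest path from v back to v.
The shortest such closed walk is 7 → 2 → 7, length 2.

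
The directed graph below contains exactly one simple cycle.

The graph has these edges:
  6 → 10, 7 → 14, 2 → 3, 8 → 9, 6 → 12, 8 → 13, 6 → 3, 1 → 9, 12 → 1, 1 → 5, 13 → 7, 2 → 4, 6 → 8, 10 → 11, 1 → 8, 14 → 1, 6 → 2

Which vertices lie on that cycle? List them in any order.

1, 7, 8, 13, 14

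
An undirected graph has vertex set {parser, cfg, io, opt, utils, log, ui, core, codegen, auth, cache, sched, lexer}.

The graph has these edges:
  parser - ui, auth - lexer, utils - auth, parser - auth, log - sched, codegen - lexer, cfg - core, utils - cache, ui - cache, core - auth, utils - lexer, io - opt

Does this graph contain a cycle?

Yes

DFS, tracking each vertex's parent; an edge to a visited non-parent vertex closes a cycle.
Start from utils:
visit utils (parent –)
  visit auth (parent utils)
    auth–utils: parent, skip
    visit parser (parent auth)
      parser–auth: parent, skip
      visit ui (parent parser)
        visit cache (parent ui)
          cache–ui: parent, skip
          cache–utils: utils visited and ≠ parent → cycle
Cycle: utils – auth – parser – ui – cache – utils.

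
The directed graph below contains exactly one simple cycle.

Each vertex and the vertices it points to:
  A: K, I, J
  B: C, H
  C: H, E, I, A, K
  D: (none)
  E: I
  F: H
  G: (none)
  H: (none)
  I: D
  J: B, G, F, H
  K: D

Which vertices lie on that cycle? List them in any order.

A, B, C, J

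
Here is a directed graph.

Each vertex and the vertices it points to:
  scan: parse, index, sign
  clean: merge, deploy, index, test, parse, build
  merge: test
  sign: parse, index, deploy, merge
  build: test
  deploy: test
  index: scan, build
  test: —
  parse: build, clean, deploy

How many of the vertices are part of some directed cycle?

A vertex is on a directed cycle iff it belongs to a strongly connected component of size ≥ 2 (or has a self-loop).
The vertices on cycles are {scan, sign, clean, index, parse} — 5 in total.

5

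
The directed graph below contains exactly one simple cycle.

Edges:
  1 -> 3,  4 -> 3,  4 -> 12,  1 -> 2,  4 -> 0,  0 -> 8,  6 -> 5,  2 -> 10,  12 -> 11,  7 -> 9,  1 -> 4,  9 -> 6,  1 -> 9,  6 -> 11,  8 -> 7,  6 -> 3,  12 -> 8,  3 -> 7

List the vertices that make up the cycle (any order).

DFS with gray/black marking from 9:
9 gray
  6 gray
    11 gray
    11 black
    3 gray
      7 gray
        7→9: 9 is gray → back edge
Back edge closes the cycle 9 → 6 → 3 → 7 → 9; its vertices are {3, 6, 7, 9}.

3, 6, 7, 9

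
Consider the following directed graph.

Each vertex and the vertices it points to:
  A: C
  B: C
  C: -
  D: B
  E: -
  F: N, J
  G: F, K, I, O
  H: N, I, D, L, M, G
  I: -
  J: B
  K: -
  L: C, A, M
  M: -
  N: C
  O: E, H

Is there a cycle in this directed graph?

DFS with white/gray/black marking, starting from I:
I gray
I black
A gray
  C gray
  C black
A black
B gray
  B→C: C black — skip
B black
D gray
  D→B: B black — skip
D black
E gray
E black
F gray
  N gray
    N→C: C black — skip
  N black
  J gray
    J→B: B black — skip
  J black
F black
G gray
  G→F: F black — skip
  K gray
  K black
  G→I: I black — skip
  O gray
    O→E: E black — skip
    H gray
      H→N: N black — skip
      H→I: I black — skip
      H→D: D black — skip
      L gray
        L→C: C black — skip
        L→A: A black — skip
        M gray
        M black
      L black
      H→M: M black — skip
      H→G: G is gray → back edge
Back edge found, so a cycle exists: G → O → H → G.

Yes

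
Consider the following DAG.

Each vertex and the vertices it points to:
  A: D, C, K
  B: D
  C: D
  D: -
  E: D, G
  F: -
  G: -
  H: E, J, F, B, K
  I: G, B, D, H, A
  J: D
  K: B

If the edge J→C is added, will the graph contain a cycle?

No

Adding J→C creates a cycle iff C can already reach J.
Explore from C: no path reaches J. The graph stays acyclic.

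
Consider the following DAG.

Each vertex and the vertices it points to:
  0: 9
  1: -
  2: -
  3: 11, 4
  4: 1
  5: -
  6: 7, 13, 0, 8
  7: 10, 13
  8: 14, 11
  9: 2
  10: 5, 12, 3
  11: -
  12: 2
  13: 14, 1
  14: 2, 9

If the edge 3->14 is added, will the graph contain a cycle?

No

Adding 3→14 creates a cycle iff 14 can already reach 3.
Explore from 14: no path reaches 3. The graph stays acyclic.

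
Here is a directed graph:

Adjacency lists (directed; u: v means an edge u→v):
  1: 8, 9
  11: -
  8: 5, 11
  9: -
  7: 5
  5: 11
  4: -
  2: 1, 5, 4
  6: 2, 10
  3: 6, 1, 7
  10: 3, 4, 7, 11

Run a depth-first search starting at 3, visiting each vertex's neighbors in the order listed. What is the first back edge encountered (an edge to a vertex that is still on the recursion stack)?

10→3

DFS from 3 (visiting each vertex's neighbors in the order listed); mark gray on enter, black on exit:
3 gray
  6 gray
    2 gray
      1 gray
        8 gray
          5 gray
            11 gray
            11 black
          5 black
          8→11: 11 black — skip
        8 black
        9 gray
        9 black
      1 black
      2→5: 5 black — skip
      4 gray
      4 black
    2 black
    10 gray
      10→3: 3 is gray → back edge
First back edge: 10 → 3.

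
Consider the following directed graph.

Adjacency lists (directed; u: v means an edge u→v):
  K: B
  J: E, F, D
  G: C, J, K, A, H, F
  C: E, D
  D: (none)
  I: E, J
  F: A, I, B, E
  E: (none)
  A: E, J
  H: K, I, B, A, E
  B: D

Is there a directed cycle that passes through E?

No

E lies on a cycle iff there is a path from E back to itself.
Exploring from E, it never reaches itself; equivalently, its strongly connected component is a singleton.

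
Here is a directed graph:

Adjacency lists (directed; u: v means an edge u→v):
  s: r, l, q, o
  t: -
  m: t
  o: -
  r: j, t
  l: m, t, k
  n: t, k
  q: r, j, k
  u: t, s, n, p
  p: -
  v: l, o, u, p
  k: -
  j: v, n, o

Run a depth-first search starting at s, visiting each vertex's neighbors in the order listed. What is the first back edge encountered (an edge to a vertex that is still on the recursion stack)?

DFS from s (visiting each vertex's neighbors in the order listed); mark gray on enter, black on exit:
s gray
  r gray
    j gray
      v gray
        l gray
          m gray
            t gray
            t black
          m black
          l→t: t black — skip
          k gray
          k black
        l black
        o gray
        o black
        u gray
          u→t: t black — skip
          u→s: s is gray → back edge
First back edge: u → s.

u→s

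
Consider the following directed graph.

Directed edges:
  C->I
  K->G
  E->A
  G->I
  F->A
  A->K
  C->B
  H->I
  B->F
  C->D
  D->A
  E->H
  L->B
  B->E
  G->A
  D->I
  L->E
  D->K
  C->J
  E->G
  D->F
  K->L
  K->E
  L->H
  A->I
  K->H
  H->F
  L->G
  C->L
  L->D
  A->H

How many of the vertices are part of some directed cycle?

A vertex is on a directed cycle iff it belongs to a strongly connected component of size ≥ 2 (or has a self-loop).
The vertices on cycles are {A, B, D, E, F, G, H, K, L} — 9 in total.

9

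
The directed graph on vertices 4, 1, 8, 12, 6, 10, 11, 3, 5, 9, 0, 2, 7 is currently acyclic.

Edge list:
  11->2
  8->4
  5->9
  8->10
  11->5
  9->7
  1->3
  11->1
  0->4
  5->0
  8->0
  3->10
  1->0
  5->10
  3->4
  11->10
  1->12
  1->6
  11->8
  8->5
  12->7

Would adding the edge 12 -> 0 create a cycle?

No

Adding 12→0 creates a cycle iff 0 can already reach 12.
Explore from 0: no path reaches 12. The graph stays acyclic.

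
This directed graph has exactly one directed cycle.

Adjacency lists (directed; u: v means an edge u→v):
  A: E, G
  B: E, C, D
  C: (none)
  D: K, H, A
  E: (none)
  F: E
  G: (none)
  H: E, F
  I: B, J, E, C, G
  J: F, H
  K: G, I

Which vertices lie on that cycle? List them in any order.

B, D, I, K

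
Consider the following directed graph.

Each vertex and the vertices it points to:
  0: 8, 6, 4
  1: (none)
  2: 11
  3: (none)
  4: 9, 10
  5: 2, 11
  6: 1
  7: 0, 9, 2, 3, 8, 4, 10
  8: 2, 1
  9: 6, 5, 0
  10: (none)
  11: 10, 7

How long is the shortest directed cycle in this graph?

3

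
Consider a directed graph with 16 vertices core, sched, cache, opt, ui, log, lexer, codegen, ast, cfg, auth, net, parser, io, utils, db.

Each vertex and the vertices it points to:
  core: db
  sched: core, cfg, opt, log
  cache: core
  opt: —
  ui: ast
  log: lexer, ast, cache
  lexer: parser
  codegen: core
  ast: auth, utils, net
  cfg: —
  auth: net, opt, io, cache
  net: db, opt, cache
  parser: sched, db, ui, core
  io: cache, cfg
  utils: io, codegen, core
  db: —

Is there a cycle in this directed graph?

DFS with white/gray/black marking, starting from ui:
ui gray
  ast gray
    auth gray
      net gray
        db gray
        db black
        opt gray
        opt black
        cache gray
          core gray
            core→db: db black — skip
          core black
        cache black
      net black
      auth→opt: opt black — skip
      io gray
        io→cache: cache black — skip
        cfg gray
        cfg black
      io black
      auth→cache: cache black — skip
    auth black
    utils gray
      utils→io: io black — skip
      codegen gray
        codegen→core: core black — skip
      codegen black
      utils→core: core black — skip
    utils black
    ast→net: net black — skip
  ast black
ui black
sched gray
  sched→core: core black — skip
  sched→cfg: cfg black — skip
  sched→opt: opt black — skip
  log gray
    lexer gray
      parser gray
        parser→sched: sched is gray → back edge
Back edge found, so a cycle exists: sched → log → lexer → parser → sched.

Yes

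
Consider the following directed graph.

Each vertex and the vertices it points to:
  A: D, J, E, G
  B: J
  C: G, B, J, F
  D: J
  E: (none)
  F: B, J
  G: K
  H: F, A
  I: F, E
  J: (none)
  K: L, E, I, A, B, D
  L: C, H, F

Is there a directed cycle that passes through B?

B lies on a cycle iff there is a path from B back to itself.
Exploring from B, it never reaches itself; equivalently, its strongly connected component is a singleton.

No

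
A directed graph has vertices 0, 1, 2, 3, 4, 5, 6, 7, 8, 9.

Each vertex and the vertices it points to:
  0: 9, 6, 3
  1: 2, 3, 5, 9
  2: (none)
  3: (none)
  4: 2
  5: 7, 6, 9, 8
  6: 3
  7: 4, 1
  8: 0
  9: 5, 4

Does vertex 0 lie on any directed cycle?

Yes

0 is on a cycle iff 0 can reach itself via ≥1 edge.
0 → 9 → 5 → 8 → 0 — yes.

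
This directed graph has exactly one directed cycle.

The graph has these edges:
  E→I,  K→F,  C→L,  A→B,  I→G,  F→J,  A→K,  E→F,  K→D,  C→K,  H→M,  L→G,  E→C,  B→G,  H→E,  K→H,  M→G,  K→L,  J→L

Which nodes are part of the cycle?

DFS with gray/black marking from K:
K gray
  F gray
    J gray
      L gray
        G gray
        G black
      L black
    J black
  F black
  H gray
    M gray
      M→G: G black — skip
    M black
    E gray
      C gray
        C→K: K is gray → back edge
Back edge closes the cycle K → H → E → C → K; its vertices are {C, E, H, K}.

C, E, H, K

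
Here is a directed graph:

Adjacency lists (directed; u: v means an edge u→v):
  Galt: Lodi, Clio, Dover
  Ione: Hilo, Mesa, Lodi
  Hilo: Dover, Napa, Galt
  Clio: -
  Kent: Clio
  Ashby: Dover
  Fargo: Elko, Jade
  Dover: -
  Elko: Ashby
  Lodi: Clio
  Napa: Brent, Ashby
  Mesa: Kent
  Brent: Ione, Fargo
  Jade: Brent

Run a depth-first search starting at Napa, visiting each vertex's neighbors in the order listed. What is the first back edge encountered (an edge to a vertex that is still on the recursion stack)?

Hilo→Napa

DFS from Napa (visiting each vertex's neighbors in the order listed); mark gray on enter, black on exit:
Napa gray
  Brent gray
    Ione gray
      Hilo gray
        Dover gray
        Dover black
        Hilo→Napa: Napa is gray → back edge
First back edge: Hilo → Napa.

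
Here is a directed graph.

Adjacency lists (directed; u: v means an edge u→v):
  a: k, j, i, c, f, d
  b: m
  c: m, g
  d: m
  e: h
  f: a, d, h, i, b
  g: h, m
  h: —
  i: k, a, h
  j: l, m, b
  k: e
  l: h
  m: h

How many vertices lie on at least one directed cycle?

A vertex is on a directed cycle iff it belongs to a strongly connected component of size ≥ 2 (or has a self-loop).
The vertices on cycles are {a, f, i} — 3 in total.

3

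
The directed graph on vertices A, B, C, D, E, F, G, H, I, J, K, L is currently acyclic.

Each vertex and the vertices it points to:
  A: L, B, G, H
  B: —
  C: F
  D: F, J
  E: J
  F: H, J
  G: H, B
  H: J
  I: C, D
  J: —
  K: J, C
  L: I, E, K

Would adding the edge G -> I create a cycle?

No

Adding G→I creates a cycle iff I can already reach G.
Explore from I: no path reaches G. The graph stays acyclic.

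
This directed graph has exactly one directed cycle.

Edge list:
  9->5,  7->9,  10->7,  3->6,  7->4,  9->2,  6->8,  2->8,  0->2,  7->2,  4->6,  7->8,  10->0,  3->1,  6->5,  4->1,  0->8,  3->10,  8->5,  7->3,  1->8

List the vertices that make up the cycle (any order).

DFS with gray/black marking from 10:
10 gray
  0 gray
    2 gray
      8 gray
        5 gray
        5 black
      8 black
    2 black
    0→8: 8 black — skip
  0 black
  7 gray
    7→8: 8 black — skip
    9 gray
      9→2: 2 black — skip
      9→5: 5 black — skip
    9 black
    3 gray
      3→10: 10 is gray → back edge
Back edge closes the cycle 10 → 7 → 3 → 10; its vertices are {3, 7, 10}.

3, 7, 10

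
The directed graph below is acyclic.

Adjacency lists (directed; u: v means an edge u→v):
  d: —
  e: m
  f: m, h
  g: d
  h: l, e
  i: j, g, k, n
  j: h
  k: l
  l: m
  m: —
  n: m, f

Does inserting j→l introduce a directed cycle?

No

Adding j→l creates a cycle iff l can already reach j.
Explore from l: no path reaches j. The graph stays acyclic.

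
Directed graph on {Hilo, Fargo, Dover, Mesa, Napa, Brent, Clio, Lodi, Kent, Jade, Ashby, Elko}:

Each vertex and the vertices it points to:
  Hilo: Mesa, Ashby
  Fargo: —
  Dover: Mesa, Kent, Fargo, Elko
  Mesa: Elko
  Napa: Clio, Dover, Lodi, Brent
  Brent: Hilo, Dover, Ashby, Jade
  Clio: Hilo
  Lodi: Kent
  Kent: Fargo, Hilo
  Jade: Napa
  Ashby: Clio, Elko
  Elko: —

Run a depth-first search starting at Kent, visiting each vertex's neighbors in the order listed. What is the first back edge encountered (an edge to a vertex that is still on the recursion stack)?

Clio→Hilo

DFS from Kent (visiting each vertex's neighbors in the order listed); mark gray on enter, black on exit:
Kent gray
  Fargo gray
  Fargo black
  Hilo gray
    Mesa gray
      Elko gray
      Elko black
    Mesa black
    Ashby gray
      Clio gray
        Clio→Hilo: Hilo is gray → back edge
First back edge: Clio → Hilo.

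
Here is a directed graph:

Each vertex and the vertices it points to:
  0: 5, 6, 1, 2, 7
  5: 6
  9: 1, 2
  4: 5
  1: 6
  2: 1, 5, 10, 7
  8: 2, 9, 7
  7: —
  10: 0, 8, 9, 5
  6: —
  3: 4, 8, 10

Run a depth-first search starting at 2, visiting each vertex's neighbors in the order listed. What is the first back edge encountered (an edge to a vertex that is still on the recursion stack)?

DFS from 2 (visiting each vertex's neighbors in the order listed); mark gray on enter, black on exit:
2 gray
  1 gray
    6 gray
    6 black
  1 black
  5 gray
    5→6: 6 black — skip
  5 black
  10 gray
    0 gray
      0→5: 5 black — skip
      0→6: 6 black — skip
      0→1: 1 black — skip
      0→2: 2 is gray → back edge
First back edge: 0 → 2.

0->2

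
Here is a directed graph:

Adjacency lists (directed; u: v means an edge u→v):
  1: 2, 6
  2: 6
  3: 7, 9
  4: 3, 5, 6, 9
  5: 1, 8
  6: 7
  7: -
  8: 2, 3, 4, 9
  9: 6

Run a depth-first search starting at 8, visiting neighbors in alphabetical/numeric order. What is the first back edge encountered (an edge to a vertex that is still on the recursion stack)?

DFS from 8 (visiting neighbors in alphabetical/numeric order); mark gray on enter, black on exit:
8 gray
  2 gray
    6 gray
      7 gray
      7 black
    6 black
  2 black
  3 gray
    3→7: 7 black — skip
    9 gray
      9→6: 6 black — skip
    9 black
  3 black
  4 gray
    4→3: 3 black — skip
    5 gray
      1 gray
        1→2: 2 black — skip
        1→6: 6 black — skip
      1 black
      5→8: 8 is gray → back edge
First back edge: 5 → 8.

5->8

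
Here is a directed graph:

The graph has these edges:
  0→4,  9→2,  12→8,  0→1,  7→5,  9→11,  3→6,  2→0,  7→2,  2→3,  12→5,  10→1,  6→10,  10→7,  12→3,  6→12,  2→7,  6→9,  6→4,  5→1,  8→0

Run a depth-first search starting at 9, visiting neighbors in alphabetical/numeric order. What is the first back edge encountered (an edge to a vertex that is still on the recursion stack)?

DFS from 9 (visiting neighbors in alphabetical/numeric order); mark gray on enter, black on exit:
9 gray
  2 gray
    0 gray
      1 gray
      1 black
      4 gray
      4 black
    0 black
    3 gray
      6 gray
        6→4: 4 black — skip
        6→9: 9 is gray → back edge
First back edge: 6 → 9.

6->9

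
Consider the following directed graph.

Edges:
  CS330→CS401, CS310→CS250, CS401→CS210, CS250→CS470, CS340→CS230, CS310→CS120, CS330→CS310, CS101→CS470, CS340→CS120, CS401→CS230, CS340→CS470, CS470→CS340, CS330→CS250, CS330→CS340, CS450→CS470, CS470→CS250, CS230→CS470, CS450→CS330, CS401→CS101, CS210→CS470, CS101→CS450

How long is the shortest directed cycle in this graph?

2

For each vertex v, BFS finds the shortest path from v back to v.
The shortest such closed walk is CS340 → CS470 → CS340, length 2.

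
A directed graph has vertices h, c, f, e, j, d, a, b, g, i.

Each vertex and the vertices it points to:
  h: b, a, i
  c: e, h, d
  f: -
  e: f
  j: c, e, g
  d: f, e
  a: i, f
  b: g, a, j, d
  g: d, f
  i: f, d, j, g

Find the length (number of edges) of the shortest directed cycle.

For each vertex v, BFS finds the shortest path from v back to v.
The shortest such closed walk is h → i → j → c → h, length 4.

4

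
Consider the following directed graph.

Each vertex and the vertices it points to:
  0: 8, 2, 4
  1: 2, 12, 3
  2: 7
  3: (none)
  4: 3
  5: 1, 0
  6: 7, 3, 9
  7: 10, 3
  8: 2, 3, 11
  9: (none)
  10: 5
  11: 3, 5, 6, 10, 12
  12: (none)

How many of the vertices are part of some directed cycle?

A vertex is on a directed cycle iff it belongs to a strongly connected component of size ≥ 2 (or has a self-loop).
The vertices on cycles are {0, 1, 2, 5, 6, 7, 8, 10, 11} — 9 in total.

9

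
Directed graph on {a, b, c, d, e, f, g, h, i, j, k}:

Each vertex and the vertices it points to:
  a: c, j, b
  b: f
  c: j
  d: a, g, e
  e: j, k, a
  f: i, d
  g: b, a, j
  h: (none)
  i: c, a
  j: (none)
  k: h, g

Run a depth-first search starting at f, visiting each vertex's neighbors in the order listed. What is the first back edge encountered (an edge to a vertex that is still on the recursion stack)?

b→f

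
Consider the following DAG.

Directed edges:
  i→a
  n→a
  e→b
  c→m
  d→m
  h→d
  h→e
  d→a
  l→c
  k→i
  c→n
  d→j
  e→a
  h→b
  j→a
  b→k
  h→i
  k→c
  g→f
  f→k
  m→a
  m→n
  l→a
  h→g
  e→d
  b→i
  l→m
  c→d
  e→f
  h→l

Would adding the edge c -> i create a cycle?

Adding c→i creates a cycle iff i can already reach c.
Explore from i: no path reaches c. The graph stays acyclic.

No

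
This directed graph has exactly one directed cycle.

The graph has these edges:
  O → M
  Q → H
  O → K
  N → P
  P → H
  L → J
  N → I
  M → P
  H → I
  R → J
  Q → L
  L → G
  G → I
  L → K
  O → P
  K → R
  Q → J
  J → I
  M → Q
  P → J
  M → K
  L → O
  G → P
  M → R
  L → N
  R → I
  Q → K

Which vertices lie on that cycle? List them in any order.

L, M, O, Q

DFS with gray/black marking from L:
L gray
  K gray
    R gray
      J gray
        I gray
        I black
      J black
      R→I: I black — skip
    R black
  K black
  O gray
    P gray
      H gray
        H→I: I black — skip
      H black
      P→J: J black — skip
    P black
    O→K: K black — skip
    M gray
      M→R: R black — skip
      Q gray
        Q→K: K black — skip
        Q→L: L is gray → back edge
Back edge closes the cycle L → O → M → Q → L; its vertices are {L, M, O, Q}.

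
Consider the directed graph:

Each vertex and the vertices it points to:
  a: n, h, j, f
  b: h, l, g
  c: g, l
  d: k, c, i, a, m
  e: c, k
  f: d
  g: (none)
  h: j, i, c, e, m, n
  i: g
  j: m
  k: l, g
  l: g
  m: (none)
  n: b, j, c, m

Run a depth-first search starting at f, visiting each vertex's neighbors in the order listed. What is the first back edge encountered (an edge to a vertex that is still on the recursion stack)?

h->n

DFS from f (visiting each vertex's neighbors in the order listed); mark gray on enter, black on exit:
f gray
  d gray
    k gray
      l gray
        g gray
        g black
      l black
      k→g: g black — skip
    k black
    c gray
      c→g: g black — skip
      c→l: l black — skip
    c black
    i gray
      i→g: g black — skip
    i black
    a gray
      n gray
        b gray
          h gray
            j gray
              m gray
              m black
            j black
            h→i: i black — skip
            h→c: c black — skip
            e gray
              e→c: c black — skip
              e→k: k black — skip
            e black
            h→m: m black — skip
            h→n: n is gray → back edge
First back edge: h → n.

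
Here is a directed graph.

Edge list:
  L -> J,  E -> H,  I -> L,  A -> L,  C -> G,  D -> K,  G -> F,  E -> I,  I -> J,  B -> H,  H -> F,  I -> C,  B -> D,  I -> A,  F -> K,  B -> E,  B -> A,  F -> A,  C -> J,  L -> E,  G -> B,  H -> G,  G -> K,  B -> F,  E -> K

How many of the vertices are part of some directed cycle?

9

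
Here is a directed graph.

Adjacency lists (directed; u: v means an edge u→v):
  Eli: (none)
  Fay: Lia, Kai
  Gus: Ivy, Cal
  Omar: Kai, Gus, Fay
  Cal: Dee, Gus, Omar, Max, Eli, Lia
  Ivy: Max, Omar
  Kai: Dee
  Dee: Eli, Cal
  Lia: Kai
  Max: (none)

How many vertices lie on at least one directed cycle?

8

A vertex is on a directed cycle iff it belongs to a strongly connected component of size ≥ 2 (or has a self-loop).
The vertices on cycles are {Cal, Dee, Fay, Gus, Ivy, Kai, Lia, Omar} — 8 in total.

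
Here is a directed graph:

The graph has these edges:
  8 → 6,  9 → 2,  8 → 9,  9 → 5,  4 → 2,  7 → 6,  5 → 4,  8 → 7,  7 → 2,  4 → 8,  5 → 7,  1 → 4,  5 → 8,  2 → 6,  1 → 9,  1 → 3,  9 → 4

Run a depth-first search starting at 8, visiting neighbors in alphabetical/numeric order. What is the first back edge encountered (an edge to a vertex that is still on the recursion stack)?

4→8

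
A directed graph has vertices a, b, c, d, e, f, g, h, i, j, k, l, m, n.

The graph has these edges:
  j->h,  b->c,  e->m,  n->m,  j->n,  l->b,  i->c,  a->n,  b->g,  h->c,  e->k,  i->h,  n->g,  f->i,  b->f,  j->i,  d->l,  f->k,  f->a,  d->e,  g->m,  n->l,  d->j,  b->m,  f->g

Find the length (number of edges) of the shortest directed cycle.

For each vertex v, BFS finds the shortest path from v back to v.
The shortest such closed walk is l → b → f → a → n → l, length 5.

5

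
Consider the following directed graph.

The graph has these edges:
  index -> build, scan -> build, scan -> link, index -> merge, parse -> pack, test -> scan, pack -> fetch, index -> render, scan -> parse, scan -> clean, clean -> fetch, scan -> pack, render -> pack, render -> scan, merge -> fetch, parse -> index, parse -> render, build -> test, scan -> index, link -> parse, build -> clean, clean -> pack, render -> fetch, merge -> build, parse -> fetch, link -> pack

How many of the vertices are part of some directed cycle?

A vertex is on a directed cycle iff it belongs to a strongly connected component of size ≥ 2 (or has a self-loop).
The vertices on cycles are {link, scan, test, build, index, merge, parse, render} — 8 in total.

8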